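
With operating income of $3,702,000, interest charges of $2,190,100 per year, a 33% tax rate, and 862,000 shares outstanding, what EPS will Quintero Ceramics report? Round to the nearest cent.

$1.18

Pre-tax income = $3,702,000 − $2,190,100.00 = $1,511,900.00.
After tax at 33%: net income = $1,511,900.00 × 0.67 = $1,012,973.00.
EPS = $1,012,973.00 ÷ 862,000 = $1.18.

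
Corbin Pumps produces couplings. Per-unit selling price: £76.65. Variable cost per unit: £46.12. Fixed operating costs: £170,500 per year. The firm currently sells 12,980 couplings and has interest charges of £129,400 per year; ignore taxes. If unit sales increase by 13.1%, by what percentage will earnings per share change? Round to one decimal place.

At 12,980 units, contribution = 12,980 × £30.53 = £396,279.40.
EBIT = £396,279.40 − £170,500 = £225,779.40.
After interest of £129,400.00, pre-tax earnings = £96,379.40.
DCL = total CM / (EBIT − I) = £396,279.40 / £96,379.40 = 4.1117.
%ΔEPS = DCL × %ΔSales = 4.1117 × +13.1% = +53.9%.

+53.9%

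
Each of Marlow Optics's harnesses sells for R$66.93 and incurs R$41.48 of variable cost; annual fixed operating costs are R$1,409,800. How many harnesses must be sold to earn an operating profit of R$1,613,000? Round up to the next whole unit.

Unit CM = price − variable cost = R$66.93 − R$41.48 = R$25.45.
Required volume = (fixed costs + target profit) ÷ CM = (R$1,409,800 + R$1,613,000) ÷ R$25.45 = 118,774.07, so 118,775 harnesses.

118,775 harnesses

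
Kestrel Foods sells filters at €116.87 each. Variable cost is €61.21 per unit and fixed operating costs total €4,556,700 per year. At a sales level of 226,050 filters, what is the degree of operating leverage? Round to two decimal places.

1.57

At 226,050 units, contribution = 226,050 × €55.66 = €12,581,943.00.
EBIT = €12,581,943.00 − €4,556,700 = €8,025,243.00.
DOL = contribution ÷ EBIT = €12,581,943.00 ÷ €8,025,243.00 = 1.5678.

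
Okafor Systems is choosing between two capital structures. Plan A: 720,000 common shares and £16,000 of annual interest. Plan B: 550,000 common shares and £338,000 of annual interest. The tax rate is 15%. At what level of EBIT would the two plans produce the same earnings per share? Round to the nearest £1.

£1,379,765

At indifference, (EBIT − 16,000)(1 − t)/720,000 = (EBIT − 338,000)(1 − t)/550,000.
The (1 − t) factor cancels: (EBIT − 16,000) × 550,000 = (EBIT − 338,000) × 720,000.
Solving, EBIT = (338,000·720,000 − 16,000·550,000) / (720,000 − 550,000) = 234,560,000,000 / 170,000 = 1,379,764.71.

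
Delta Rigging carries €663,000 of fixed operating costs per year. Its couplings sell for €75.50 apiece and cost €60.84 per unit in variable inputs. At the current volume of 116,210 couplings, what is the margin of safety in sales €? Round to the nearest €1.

Contribution margin per unit = €75.50 − €60.84 = €14.66. Break-even units = €663,000 ÷ €14.66 = 45,225.10; break-even revenue = 45,225.10 × €75.50 = €3,414,495.23.
Current sales = 116,210 × €75.50 = €8,773,855.00.
Margin of safety = €8,773,855.00 − €3,414,495.23 = €5,359,360.

€5,359,360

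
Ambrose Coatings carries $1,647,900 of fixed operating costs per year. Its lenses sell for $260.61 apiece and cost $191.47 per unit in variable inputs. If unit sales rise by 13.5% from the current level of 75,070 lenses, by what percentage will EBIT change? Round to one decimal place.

At 75,070 units, contribution = 75,070 × $69.14 = $5,190,339.80.
EBIT = $5,190,339.80 − $1,647,900 = $3,542,439.80.
DOL = contribution ÷ EBIT = $5,190,339.80 ÷ $3,542,439.80 = 1.4652.
So EBIT moves 1.4652 × (+13.5%) = +19.8%.

+19.8%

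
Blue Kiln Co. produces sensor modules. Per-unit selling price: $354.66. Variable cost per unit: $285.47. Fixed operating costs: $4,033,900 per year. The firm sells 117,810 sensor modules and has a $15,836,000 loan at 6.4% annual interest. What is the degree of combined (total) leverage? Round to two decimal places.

Contribution at this volume is 117,810 × $69.19 = $8,151,273.90.
Subtracting fixed costs: EBIT = $8,151,273.90 − $4,033,900 = $4,117,373.90. Interest = $1,013,504.00.
DOL = $8,151,273.90 ÷ $4,117,373.90 = 1.9797; DFL = $4,117,373.90 ÷ $3,103,869.90 = 1.3265.
DCL = DOL × DFL = 1.9797 × 1.3265 = 2.6261.

2.63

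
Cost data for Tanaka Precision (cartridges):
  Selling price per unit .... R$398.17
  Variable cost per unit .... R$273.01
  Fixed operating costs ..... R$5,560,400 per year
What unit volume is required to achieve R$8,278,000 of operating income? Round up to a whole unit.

110,566 cartridges

Each unit contributes R$398.17 − R$273.01 = R$125.16.
Need Q such that Q × R$125.16 − R$5,560,400 = R$8,278,000, i.e. Q = R$13,838,400 / R$125.16 = 110,565.68 → 110,566.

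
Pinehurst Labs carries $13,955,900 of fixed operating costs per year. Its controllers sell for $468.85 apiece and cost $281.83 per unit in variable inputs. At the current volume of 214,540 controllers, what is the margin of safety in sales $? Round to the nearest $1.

$65,600,320

Each unit contributes $468.85 − $281.83 = $187.02. Break-even units = $13,955,900 ÷ $187.02 = 74,622.50; break-even revenue = 74,622.50 × $468.85 = $34,986,759.25.
Current sales = 214,540 × $468.85 = $100,587,079.00.
Margin of safety = $100,587,079.00 − $34,986,759.25 = $65,600,320.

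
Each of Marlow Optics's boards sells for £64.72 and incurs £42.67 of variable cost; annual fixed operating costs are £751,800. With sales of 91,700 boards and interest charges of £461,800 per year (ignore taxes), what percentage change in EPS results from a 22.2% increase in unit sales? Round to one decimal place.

Contribution at this volume is 91,700 × £22.05 = £2,021,985.00.
EBIT = £2,021,985.00 − £751,800 = £1,270,185.00.
After interest of £461,800.00, pre-tax earnings = £808,385.00.
DCL = total CM / (EBIT − I) = £2,021,985.00 / £808,385.00 = 2.5013.
%ΔEPS = DCL × %ΔSales = 2.5013 × +22.2% = +55.5%.

+55.5%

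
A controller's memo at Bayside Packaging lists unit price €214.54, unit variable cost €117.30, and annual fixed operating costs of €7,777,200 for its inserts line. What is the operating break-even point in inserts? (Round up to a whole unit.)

Each unit contributes €214.54 − €117.30 = €97.24.
Break-even Q = €7,777,200 / €97.24 = 79,979.43 → 79,980 inserts.

79,980 inserts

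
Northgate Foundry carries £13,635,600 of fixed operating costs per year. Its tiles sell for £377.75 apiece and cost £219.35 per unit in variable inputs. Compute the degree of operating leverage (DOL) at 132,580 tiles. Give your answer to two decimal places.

2.85

At 132,580 units, contribution = 132,580 × £158.40 = £21,000,672.00.
Subtracting fixed costs: EBIT = £21,000,672.00 − £13,635,600 = £7,365,072.00.
So DOL = total CM / EBIT = £21,000,672.00 / £7,365,072.00 = 2.8514.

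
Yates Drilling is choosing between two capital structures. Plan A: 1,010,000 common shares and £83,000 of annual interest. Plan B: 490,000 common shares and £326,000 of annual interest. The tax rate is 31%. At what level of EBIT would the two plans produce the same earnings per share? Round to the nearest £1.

£554,981

At indifference, (EBIT − 83,000)(1 − t)/1,010,000 = (EBIT − 326,000)(1 − t)/490,000.
The (1 − t) factor cancels: (EBIT − 83,000) × 490,000 = (EBIT − 326,000) × 1,010,000.
EBIT × (1,010,000 − 490,000) = 326,000 × 1,010,000 − 83,000 × 490,000 = 288,590,000,000, so EBIT = 288,590,000,000 ÷ 520,000 = 554,980.77.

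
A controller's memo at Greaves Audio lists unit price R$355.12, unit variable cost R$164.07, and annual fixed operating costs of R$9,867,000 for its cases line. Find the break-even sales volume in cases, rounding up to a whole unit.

51,647 cases

Contribution margin per unit = R$355.12 − R$164.07 = R$191.05.
Break-even volume = fixed costs ÷ CM per unit = R$9,867,000 ÷ R$191.05 = 51,646.17, so 51,647 cases.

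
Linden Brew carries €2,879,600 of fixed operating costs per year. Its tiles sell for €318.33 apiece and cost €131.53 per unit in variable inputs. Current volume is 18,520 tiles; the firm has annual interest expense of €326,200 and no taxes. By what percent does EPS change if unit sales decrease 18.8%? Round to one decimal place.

Contribution at this volume is 18,520 × €186.80 = €3,459,536.00.
Subtracting fixed costs: EBIT = €3,459,536.00 − €2,879,600 = €579,936.00.
Interest = €326,200.00, so EBIT − I = €253,736.00.
Degree of combined leverage = contribution ÷ (EBIT − I) = €3,459,536.00 ÷ €253,736.00 = 13.6344.
EPS therefore changes by 13.6344 × (-18.8%) = -256.3%.

-256.3%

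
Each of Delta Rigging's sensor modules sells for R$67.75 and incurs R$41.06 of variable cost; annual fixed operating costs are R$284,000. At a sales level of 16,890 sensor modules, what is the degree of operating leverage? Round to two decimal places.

2.70

At 16,890 units, contribution = 16,890 × R$26.69 = R$450,794.10.
Operating income = contribution − fixed costs = R$450,794.10 − R$284,000 = R$166,794.10.
Degree of operating leverage = R$450,794.10 / R$166,794.10 = 2.7027.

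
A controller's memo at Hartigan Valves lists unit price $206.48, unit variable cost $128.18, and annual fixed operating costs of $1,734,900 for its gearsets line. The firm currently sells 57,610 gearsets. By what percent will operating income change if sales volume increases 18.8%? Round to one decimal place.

Total contribution margin = 57,610 × $78.30 = $4,510,863.00.
Subtracting fixed costs: EBIT = $4,510,863.00 − $1,734,900 = $2,775,963.00.
Degree of operating leverage = $4,510,863.00 / $2,775,963.00 = 1.6250.
So EBIT moves 1.6250 × (+18.8%) = +30.5%.

+30.5%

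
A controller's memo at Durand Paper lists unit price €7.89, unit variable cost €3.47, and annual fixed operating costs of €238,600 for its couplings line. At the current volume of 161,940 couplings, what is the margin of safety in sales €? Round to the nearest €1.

Unit CM = price − variable cost = €7.89 − €3.47 = €4.42. Break-even units = €238,600 ÷ €4.42 = 53,981.90; break-even revenue = 53,981.90 × €7.89 = €425,917.19.
Actual sales revenue = 161,940 × €7.89 = €1,277,706.60.
Margin of safety = €1,277,706.60 − €425,917.19 = €851,789.

€851,789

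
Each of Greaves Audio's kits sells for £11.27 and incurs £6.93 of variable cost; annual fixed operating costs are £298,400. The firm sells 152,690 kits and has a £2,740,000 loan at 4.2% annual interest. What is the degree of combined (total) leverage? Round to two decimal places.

Total contribution margin = 152,690 × £4.34 = £662,674.60.
Operating income = contribution − fixed costs = £662,674.60 − £298,400 = £364,274.60. Interest = £115,080.00, so EBIT − I = £249,194.60.
DCL = contribution ÷ (EBIT − I) = £662,674.60 ÷ £249,194.60 = 2.6593.

2.66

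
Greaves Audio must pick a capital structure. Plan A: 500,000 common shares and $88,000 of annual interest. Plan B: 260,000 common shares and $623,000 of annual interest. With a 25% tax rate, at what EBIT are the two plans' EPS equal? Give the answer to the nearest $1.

At indifference, (EBIT − 88,000)(1 − t)/500,000 = (EBIT − 623,000)(1 − t)/260,000.
Cancelling (1 − t) and cross-multiplying: 260,000·(EBIT − 88,000) = 500,000·(EBIT − 623,000).
EBIT × (500,000 − 260,000) = 623,000 × 500,000 − 88,000 × 260,000 = 288,620,000,000, so EBIT = 288,620,000,000 ÷ 240,000 = 1,202,583.33.

$1,202,583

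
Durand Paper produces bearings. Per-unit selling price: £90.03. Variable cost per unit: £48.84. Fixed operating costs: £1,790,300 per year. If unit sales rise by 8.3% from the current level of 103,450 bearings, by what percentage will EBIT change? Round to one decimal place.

+14.3%

At 103,450 units, contribution = 103,450 × £41.19 = £4,261,105.50.
EBIT = £4,261,105.50 − £1,790,300 = £2,470,805.50.
Degree of operating leverage = £4,261,105.50 / £2,470,805.50 = 1.7246.
Operating income changes by 1.7246 × +8.3% = +14.3%.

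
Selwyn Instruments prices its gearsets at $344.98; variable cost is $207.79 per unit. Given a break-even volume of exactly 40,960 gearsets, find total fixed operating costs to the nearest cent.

Each unit contributes $344.98 − $207.79 = $137.19.
Fixed costs = break-even units × CM = 40,960 × $137.19 = $5,619,302.40.

$5,619,302.40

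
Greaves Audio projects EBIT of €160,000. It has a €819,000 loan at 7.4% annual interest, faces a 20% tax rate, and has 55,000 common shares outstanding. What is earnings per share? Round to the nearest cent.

€1.45

Interest = €60,606.00, so EBT = €160,000 − €60,606.00 = €99,394.00.
Net income = €99,394.00 × (1 − 0.20) = €79,515.20.
Per share: €79,515.20 / 55,000 shares = €1.45.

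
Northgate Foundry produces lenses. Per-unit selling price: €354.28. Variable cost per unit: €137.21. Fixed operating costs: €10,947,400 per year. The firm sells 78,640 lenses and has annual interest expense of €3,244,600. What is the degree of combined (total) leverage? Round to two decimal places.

5.93

Total contribution margin = 78,640 × €217.07 = €17,070,384.80.
Subtracting fixed costs: EBIT = €17,070,384.80 − €10,947,400 = €6,122,984.80. Interest = €3,244,600.00, so EBIT − I = €2,878,384.80.
DCL = contribution ÷ (EBIT − I) = €17,070,384.80 ÷ €2,878,384.80 = 5.9305.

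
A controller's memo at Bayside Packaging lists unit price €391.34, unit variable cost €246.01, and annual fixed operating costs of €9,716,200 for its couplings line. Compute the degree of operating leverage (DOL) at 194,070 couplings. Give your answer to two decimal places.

1.53

Contribution at this volume is 194,070 × €145.33 = €28,204,193.10.
Subtracting fixed costs: EBIT = €28,204,193.10 − €9,716,200 = €18,487,993.10.
DOL = contribution ÷ EBIT = €28,204,193.10 ÷ €18,487,993.10 = 1.5255.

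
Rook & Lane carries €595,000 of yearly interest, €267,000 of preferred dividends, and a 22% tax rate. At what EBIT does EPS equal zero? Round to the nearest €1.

€937,308

Grossing the preferred dividend up to pre-tax terms: €267,000 / (1 − 0.22) = €342,307.69.
EPS = 0 when EBIT covers interest plus the pre-tax preferred burden: €595,000 + €342,307.69 = €937,307.69.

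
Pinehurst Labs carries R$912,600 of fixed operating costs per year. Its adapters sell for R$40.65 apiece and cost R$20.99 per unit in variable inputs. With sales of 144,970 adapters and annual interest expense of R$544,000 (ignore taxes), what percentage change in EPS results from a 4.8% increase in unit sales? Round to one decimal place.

At 144,970 units, contribution = 144,970 × R$19.66 = R$2,850,110.20.
EBIT = R$2,850,110.20 − R$912,600 = R$1,937,510.20.
After interest of R$544,000.00, pre-tax earnings = R$1,393,510.20.
DCL = total CM / (EBIT − I) = R$2,850,110.20 / R$1,393,510.20 = 2.0453.
EPS therefore changes by 2.0453 × (+4.8%) = +9.8%.

+9.8%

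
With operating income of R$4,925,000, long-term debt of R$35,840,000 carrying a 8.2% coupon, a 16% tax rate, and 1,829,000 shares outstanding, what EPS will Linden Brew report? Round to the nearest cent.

R$0.91

Pre-tax income = R$4,925,000 − R$2,938,880.00 = R$1,986,120.00.
Net income = R$1,986,120.00 × (1 − 0.16) = R$1,668,340.80.
Per share: R$1,668,340.80 / 1,829,000 shares = R$0.91.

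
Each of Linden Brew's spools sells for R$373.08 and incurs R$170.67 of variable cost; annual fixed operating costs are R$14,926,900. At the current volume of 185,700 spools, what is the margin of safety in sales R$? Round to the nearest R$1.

R$41,767,850

Each unit contributes R$373.08 − R$170.67 = R$202.41. Break-even units = R$14,926,900 ÷ R$202.41 = 73,745.86; break-even revenue = 73,745.86 × R$373.08 = R$27,513,106.33.
Current sales = 185,700 × R$373.08 = R$69,280,956.00.
Margin of safety = R$69,280,956.00 − R$27,513,106.33 = R$41,767,850.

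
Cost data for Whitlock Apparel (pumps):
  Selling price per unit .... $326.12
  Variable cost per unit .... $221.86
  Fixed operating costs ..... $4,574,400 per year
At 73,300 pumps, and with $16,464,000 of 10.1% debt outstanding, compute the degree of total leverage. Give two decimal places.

5.44

Contribution at this volume is 73,300 × $104.26 = $7,642,258.00.
Subtracting fixed costs: EBIT = $7,642,258.00 − $4,574,400 = $3,067,858.00. Interest = $1,662,864.00.
DOL = $7,642,258.00 ÷ $3,067,858.00 = 2.4911; DFL = $3,067,858.00 ÷ $1,404,994.00 = 2.1835.
Combined leverage = 2.4911 × 2.1835 = 5.4393.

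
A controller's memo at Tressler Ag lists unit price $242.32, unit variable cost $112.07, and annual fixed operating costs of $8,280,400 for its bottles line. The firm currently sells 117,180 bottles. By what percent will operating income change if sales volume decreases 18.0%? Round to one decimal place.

Contribution at this volume is 117,180 × $130.25 = $15,262,695.00.
EBIT = $15,262,695.00 − $8,280,400 = $6,982,295.00.
DOL = contribution ÷ EBIT = $15,262,695.00 ÷ $6,982,295.00 = 2.1859.
So EBIT moves 2.1859 × (-18.0%) = -39.3%.

-39.3%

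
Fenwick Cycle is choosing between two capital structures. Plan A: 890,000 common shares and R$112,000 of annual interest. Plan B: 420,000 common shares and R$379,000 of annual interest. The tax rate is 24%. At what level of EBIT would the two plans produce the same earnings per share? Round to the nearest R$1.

R$617,596

Set EPS_A = EPS_B: (EBIT − R$112,000)(1 − 0.24) ÷ 890,000 = (EBIT − R$379,000)(1 − 0.24) ÷ 420,000.
The (1 − t) factor cancels: (EBIT − 112,000) × 420,000 = (EBIT − 379,000) × 890,000.
EBIT × (890,000 − 420,000) = 379,000 × 890,000 − 112,000 × 420,000 = 290,270,000,000, so EBIT = 290,270,000,000 ÷ 470,000 = 617,595.74.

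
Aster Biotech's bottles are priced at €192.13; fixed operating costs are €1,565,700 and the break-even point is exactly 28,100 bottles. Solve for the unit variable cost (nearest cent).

At break-even, FC = Q × (P − VC), so P − VC = €1,565,700 ÷ 28,100 = €55.7189.
Hence VC = price − CM = €192.13 − €55.7189 = €136.41.

€136.41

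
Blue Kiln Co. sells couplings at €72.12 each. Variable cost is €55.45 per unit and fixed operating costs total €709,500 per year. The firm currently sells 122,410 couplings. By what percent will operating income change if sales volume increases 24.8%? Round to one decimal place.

At 122,410 units, contribution = 122,410 × €16.67 = €2,040,574.70.
Subtracting fixed costs: EBIT = €2,040,574.70 − €709,500 = €1,331,074.70.
So DOL = total CM / EBIT = €2,040,574.70 / €1,331,074.70 = 1.5330.
So EBIT moves 1.5330 × (+24.8%) = +38.0%.

+38.0%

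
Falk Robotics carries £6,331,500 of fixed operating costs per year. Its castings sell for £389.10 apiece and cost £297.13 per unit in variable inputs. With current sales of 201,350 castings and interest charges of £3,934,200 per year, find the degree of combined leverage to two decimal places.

Contribution at this volume is 201,350 × £91.97 = £18,518,159.50.
EBIT = £18,518,159.50 − £6,331,500 = £12,186,659.50. Interest = £3,934,200.00, so EBIT − I = £8,252,459.50.
DCL = contribution ÷ (EBIT − I) = £18,518,159.50 ÷ £8,252,459.50 = 2.2440.

2.24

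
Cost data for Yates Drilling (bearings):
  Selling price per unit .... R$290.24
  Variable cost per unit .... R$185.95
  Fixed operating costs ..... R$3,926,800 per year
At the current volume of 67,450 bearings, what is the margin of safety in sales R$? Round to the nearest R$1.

Each unit contributes R$290.24 − R$185.95 = R$104.29. Break-even units = R$3,926,800 ÷ R$104.29 = 37,652.70; break-even revenue = 37,652.70 × R$290.24 = R$10,928,319.42.
Actual sales revenue = 67,450 × R$290.24 = R$19,576,688.00.
Margin of safety = R$19,576,688.00 − R$10,928,319.42 = R$8,648,369.

R$8,648,369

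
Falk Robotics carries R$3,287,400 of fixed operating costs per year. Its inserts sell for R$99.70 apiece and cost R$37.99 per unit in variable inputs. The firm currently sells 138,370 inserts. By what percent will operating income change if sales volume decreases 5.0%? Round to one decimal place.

-8.1%

Contribution at this volume is 138,370 × R$61.71 = R$8,538,812.70.
EBIT = R$8,538,812.70 − R$3,287,400 = R$5,251,412.70.
DOL = contribution ÷ EBIT = R$8,538,812.70 ÷ R$5,251,412.70 = 1.6260.
%ΔEBIT = DOL × %ΔSales = 1.6260 × -5.0% = -8.1%.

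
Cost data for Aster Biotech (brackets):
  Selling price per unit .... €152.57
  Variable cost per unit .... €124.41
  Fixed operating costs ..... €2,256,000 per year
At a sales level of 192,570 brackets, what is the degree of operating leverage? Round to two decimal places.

Total contribution margin = 192,570 × €28.16 = €5,422,771.20.
EBIT = €5,422,771.20 − €2,256,000 = €3,166,771.20.
Degree of operating leverage = €5,422,771.20 / €3,166,771.20 = 1.7124.

1.71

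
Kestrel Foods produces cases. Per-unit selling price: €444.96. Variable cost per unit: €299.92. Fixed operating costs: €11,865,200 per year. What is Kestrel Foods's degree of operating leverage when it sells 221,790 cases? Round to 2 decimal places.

1.58

At 221,790 units, contribution = 221,790 × €145.04 = €32,168,421.60.
EBIT = €32,168,421.60 − €11,865,200 = €20,303,221.60.
So DOL = total CM / EBIT = €32,168,421.60 / €20,303,221.60 = 1.5844.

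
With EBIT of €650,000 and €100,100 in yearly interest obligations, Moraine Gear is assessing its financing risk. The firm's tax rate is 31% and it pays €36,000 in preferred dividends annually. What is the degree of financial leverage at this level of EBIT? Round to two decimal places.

1.31

Interest = €100,100.00.
Pre-tax preferred-dividend burden = €36,000 ÷ (1 − 0.31) = €52,173.91.
DFL = EBIT ÷ [EBIT − I − D_p/(1−t)] = €650,000 ÷ [€650,000 − €100,100.00 − €52,173.91] = €650,000 ÷ €497,726.09 = 1.3059.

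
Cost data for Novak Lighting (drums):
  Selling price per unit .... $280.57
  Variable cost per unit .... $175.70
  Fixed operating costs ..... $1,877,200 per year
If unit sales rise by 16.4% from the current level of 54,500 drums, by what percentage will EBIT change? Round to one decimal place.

Total contribution margin = 54,500 × $104.87 = $5,715,415.00.
Operating income = contribution − fixed costs = $5,715,415.00 − $1,877,200 = $3,838,215.00.
Degree of operating leverage = $5,715,415.00 / $3,838,215.00 = 1.4891.
%ΔEBIT = DOL × %ΔSales = 1.4891 × +16.4% = +24.4%.

+24.4%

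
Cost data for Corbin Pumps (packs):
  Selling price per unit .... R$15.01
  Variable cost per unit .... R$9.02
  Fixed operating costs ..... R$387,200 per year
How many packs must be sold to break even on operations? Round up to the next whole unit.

64,642 packs

Unit CM = price − variable cost = R$15.01 − R$9.02 = R$5.99.
Break-even volume = fixed costs ÷ CM per unit = R$387,200 ÷ R$5.99 = 64,641.07, so 64,642 packs.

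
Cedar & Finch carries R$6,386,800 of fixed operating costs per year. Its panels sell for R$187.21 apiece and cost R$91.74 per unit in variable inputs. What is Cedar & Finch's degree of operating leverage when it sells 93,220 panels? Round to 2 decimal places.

3.54

Contribution at this volume is 93,220 × R$95.47 = R$8,899,713.40.
EBIT = R$8,899,713.40 − R$6,386,800 = R$2,512,913.40.
So DOL = total CM / EBIT = R$8,899,713.40 / R$2,512,913.40 = 3.5416.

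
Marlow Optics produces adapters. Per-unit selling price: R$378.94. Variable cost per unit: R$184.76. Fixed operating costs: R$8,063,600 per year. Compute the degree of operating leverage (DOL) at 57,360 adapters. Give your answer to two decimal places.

3.62

Contribution at this volume is 57,360 × R$194.18 = R$11,138,164.80.
Operating income = contribution − fixed costs = R$11,138,164.80 − R$8,063,600 = R$3,074,564.80.
Degree of operating leverage = R$11,138,164.80 / R$3,074,564.80 = 3.6227.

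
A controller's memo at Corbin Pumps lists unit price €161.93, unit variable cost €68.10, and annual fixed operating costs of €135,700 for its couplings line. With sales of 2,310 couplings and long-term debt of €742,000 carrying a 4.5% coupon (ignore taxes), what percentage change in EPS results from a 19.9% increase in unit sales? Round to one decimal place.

At 2,310 units, contribution = 2,310 × €93.83 = €216,747.30.
Operating income = contribution − fixed costs = €216,747.30 − €135,700 = €81,047.30.
After interest of €33,390.00, pre-tax earnings = €47,657.30.
Degree of combined leverage = contribution ÷ (EBIT − I) = €216,747.30 ÷ €47,657.30 = 4.5480.
%ΔEPS = DCL × %ΔSales = 4.5480 × +19.9% = +90.5%.

+90.5%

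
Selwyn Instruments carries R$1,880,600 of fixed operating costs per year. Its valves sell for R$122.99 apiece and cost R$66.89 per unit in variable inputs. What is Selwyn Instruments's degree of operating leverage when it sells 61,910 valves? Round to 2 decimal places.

2.18

At 61,910 units, contribution = 61,910 × R$56.10 = R$3,473,151.00.
Subtracting fixed costs: EBIT = R$3,473,151.00 − R$1,880,600 = R$1,592,551.00.
So DOL = total CM / EBIT = R$3,473,151.00 / R$1,592,551.00 = 2.1809.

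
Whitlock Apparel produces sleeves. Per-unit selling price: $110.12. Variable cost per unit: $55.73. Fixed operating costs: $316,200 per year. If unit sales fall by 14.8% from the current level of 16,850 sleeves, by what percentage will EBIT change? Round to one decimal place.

At 16,850 units, contribution = 16,850 × $54.39 = $916,471.50.
Subtracting fixed costs: EBIT = $916,471.50 − $316,200 = $600,271.50.
DOL = contribution ÷ EBIT = $916,471.50 ÷ $600,271.50 = 1.5268.
%ΔEBIT = DOL × %ΔSales = 1.5268 × -14.8% = -22.6%.

-22.6%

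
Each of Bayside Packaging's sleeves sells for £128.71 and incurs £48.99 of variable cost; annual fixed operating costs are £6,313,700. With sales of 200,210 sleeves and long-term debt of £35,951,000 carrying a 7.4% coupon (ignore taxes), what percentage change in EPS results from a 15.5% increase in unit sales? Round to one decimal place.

At 200,210 units, contribution = 200,210 × £79.72 = £15,960,741.20.
EBIT = £15,960,741.20 − £6,313,700 = £9,647,041.20.
After interest of £2,660,374.00, pre-tax earnings = £6,986,667.20.
Degree of combined leverage = contribution ÷ (EBIT − I) = £15,960,741.20 ÷ £6,986,667.20 = 2.2845.
EPS therefore changes by 2.2845 × (+15.5%) = +35.4%.

+35.4%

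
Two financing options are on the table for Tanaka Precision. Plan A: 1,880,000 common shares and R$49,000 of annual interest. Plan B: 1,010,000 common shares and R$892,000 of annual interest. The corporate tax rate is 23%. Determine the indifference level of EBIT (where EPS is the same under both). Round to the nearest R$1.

At indifference, (EBIT − 49,000)(1 − t)/1,880,000 = (EBIT − 892,000)(1 − t)/1,010,000.
The (1 − t) factor cancels: (EBIT − 49,000) × 1,010,000 = (EBIT − 892,000) × 1,880,000.
Solving, EBIT = (892,000·1,880,000 − 49,000·1,010,000) / (1,880,000 − 1,010,000) = 1,627,470,000,000 / 870,000 = 1,870,655.17.

R$1,870,655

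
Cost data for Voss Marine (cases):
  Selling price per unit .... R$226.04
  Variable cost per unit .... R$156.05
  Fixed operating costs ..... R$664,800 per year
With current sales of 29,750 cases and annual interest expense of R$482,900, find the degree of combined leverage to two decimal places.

2.23

Contribution at this volume is 29,750 × R$69.99 = R$2,082,202.50.
Operating income = contribution − fixed costs = R$2,082,202.50 − R$664,800 = R$1,417,402.50. Interest = R$482,900.00.
DOL = R$2,082,202.50 ÷ R$1,417,402.50 = 1.4690; DFL = R$1,417,402.50 ÷ R$934,502.50 = 1.5167.
Combined leverage = 1.4690 × 1.5167 = 2.2280.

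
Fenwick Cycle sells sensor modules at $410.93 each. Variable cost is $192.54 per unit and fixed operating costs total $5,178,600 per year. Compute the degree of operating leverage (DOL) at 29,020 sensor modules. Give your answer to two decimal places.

5.47

At 29,020 units, contribution = 29,020 × $218.39 = $6,337,677.80.
EBIT = $6,337,677.80 − $5,178,600 = $1,159,077.80.
Degree of operating leverage = $6,337,677.80 / $1,159,077.80 = 5.4679.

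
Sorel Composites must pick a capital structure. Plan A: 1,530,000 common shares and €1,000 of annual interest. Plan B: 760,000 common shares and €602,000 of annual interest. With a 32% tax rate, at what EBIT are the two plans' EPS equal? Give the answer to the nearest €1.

€1,195,195

Set EPS_A = EPS_B: (EBIT − €1,000)(1 − 0.32) ÷ 1,530,000 = (EBIT − €602,000)(1 − 0.32) ÷ 760,000.
The (1 − t) factor cancels: (EBIT − 1,000) × 760,000 = (EBIT − 602,000) × 1,530,000.
EBIT × (1,530,000 − 760,000) = 602,000 × 1,530,000 − 1,000 × 760,000 = 920,300,000,000, so EBIT = 920,300,000,000 ÷ 770,000 = 1,195,194.81.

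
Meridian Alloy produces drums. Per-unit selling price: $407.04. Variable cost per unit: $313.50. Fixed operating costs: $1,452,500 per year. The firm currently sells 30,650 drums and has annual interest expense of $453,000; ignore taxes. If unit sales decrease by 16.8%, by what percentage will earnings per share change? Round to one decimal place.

-50.1%

Contribution at this volume is 30,650 × $93.54 = $2,867,001.00.
Subtracting fixed costs: EBIT = $2,867,001.00 − $1,452,500 = $1,414,501.00.
After interest of $453,000.00, pre-tax earnings = $961,501.00.
Degree of combined leverage = contribution ÷ (EBIT − I) = $2,867,001.00 ÷ $961,501.00 = 2.9818.
EPS therefore changes by 2.9818 × (-16.8%) = -50.1%.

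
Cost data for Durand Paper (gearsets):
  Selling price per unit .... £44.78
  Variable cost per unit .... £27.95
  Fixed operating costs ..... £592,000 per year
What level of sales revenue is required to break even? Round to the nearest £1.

£1,575,149

CM per unit = £44.78 − £27.95 = £16.83; CM ratio = £16.83 / £44.78 = 0.3758.
Break-even sales = FC ÷ CM ratio = £592,000 × £44.78 / £16.83 = £1,575,149.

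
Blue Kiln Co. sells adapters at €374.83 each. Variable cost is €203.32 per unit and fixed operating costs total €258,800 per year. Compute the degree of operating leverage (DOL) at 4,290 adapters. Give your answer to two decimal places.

1.54

Contribution at this volume is 4,290 × €171.51 = €735,777.90.
Operating income = contribution − fixed costs = €735,777.90 − €258,800 = €476,977.90.
DOL = contribution ÷ EBIT = €735,777.90 ÷ €476,977.90 = 1.5426.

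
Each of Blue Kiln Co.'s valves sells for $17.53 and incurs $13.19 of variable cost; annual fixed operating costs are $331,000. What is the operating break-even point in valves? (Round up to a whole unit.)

76,268 valves

Contribution margin per unit = $17.53 − $13.19 = $4.34.
Break-even volume = fixed costs ÷ CM per unit = $331,000 ÷ $4.34 = 76,267.28, so 76,268 valves.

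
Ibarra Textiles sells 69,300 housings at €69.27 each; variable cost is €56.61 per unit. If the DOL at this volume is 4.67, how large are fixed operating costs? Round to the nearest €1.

€689,471

Contribution at this volume is 69,300 × €12.66 = €877,338.00.
DOL = contribution / EBIT, so EBIT = €877,338.00 / 4.67 = €187,866.81.
Fixed costs = CM − EBIT = €877,338.00 − €187,866.81 = €689,471.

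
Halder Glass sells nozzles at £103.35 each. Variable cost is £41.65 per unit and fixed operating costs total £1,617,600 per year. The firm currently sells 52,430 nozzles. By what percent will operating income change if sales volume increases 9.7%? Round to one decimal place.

Total contribution margin = 52,430 × £61.70 = £3,234,931.00.
Operating income = contribution − fixed costs = £3,234,931.00 − £1,617,600 = £1,617,331.00.
Degree of operating leverage = £3,234,931.00 / £1,617,331.00 = 2.0002.
%ΔEBIT = DOL × %ΔSales = 2.0002 × +9.7% = +19.4%.

+19.4%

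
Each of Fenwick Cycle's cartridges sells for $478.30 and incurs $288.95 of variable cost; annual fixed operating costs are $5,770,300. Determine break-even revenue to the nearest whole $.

CM per unit = $478.30 − $288.95 = $189.35; CM ratio = $189.35 / $478.30 = 0.3959.
Break-even sales = FC ÷ CM ratio = $5,770,300 × $478.30 / $189.35 = $14,575,836.

$14,575,836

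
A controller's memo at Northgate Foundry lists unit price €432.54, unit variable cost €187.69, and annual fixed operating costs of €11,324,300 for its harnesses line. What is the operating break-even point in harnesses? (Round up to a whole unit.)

Contribution margin per unit = €432.54 − €187.69 = €244.85.
Break-even Q = €11,324,300 / €244.85 = 46,249.95 → 46,250 harnesses.

46,250 harnesses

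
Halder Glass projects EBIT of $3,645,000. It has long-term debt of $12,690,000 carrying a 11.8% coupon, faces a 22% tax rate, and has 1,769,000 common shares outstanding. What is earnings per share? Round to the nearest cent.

Interest = $1,497,420.00, so EBT = $3,645,000 − $1,497,420.00 = $2,147,580.00.
After tax at 22%: net income = $2,147,580.00 × 0.78 = $1,675,112.40.
EPS = $1,675,112.40 ÷ 1,769,000 = $0.95.

$0.95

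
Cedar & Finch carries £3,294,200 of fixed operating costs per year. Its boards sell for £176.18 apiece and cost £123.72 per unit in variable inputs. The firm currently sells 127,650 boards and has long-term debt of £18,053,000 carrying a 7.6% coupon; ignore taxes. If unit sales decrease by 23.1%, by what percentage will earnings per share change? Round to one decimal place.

-76.2%

Contribution at this volume is 127,650 × £52.46 = £6,696,519.00.
Subtracting fixed costs: EBIT = £6,696,519.00 − £3,294,200 = £3,402,319.00.
After interest of £1,372,028.00, pre-tax earnings = £2,030,291.00.
DCL = total CM / (EBIT − I) = £6,696,519.00 / £2,030,291.00 = 3.2983.
EPS therefore changes by 3.2983 × (-23.1%) = -76.2%.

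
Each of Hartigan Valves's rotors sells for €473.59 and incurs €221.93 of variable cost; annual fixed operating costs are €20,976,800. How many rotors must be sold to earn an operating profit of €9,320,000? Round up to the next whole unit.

120,388 rotors

Contribution margin per unit = €473.59 − €221.93 = €251.66.
Need Q such that Q × €251.66 − €20,976,800 = €9,320,000, i.e. Q = €30,296,800 / €251.66 = 120,387.82 → 120,388.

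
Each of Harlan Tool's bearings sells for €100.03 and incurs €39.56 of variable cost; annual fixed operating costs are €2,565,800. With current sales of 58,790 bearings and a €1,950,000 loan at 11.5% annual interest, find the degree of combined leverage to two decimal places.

At 58,790 units, contribution = 58,790 × €60.47 = €3,555,031.30.
Operating income = contribution − fixed costs = €3,555,031.30 − €2,565,800 = €989,231.30. Interest = €224,250.00, so EBIT − I = €764,981.30.
DCL = contribution ÷ (EBIT − I) = €3,555,031.30 ÷ €764,981.30 = 4.6472.

4.65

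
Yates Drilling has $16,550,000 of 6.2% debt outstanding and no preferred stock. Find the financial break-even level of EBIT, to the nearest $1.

Annual interest = 6.2% × $16,550,000 = $1,026,100.00.
With no preferred dividends, EPS = 0 when EBIT exactly covers interest, so the financial break-even EBIT is $1,026,100.00.

$1,026,100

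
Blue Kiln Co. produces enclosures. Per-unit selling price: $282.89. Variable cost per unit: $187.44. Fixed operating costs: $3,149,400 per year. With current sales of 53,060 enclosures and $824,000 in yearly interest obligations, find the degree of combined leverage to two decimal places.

Total contribution margin = 53,060 × $95.45 = $5,064,577.00.
Subtracting fixed costs: EBIT = $5,064,577.00 − $3,149,400 = $1,915,177.00. Interest = $824,000.00, so EBIT − I = $1,091,177.00.
Degree of total leverage = total CM / (EBIT − interest) = $5,064,577.00 / $1,091,177.00 = 4.6414.

4.64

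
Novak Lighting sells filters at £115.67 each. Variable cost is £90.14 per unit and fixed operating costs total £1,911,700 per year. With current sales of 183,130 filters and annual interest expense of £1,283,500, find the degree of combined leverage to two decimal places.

Total contribution margin = 183,130 × £25.53 = £4,675,308.90.
EBIT = £4,675,308.90 − £1,911,700 = £2,763,608.90. Interest = £1,283,500.00.
DOL = £4,675,308.90 ÷ £2,763,608.90 = 1.6917; DFL = £2,763,608.90 ÷ £1,480,108.90 = 1.8672.
DCL = DOL × DFL = 1.6917 × 1.8672 = 3.1587.

3.16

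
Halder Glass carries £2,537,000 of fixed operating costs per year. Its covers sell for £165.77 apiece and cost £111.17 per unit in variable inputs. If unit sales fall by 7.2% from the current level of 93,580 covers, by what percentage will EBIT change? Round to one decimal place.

Total contribution margin = 93,580 × £54.60 = £5,109,468.00.
Subtracting fixed costs: EBIT = £5,109,468.00 − £2,537,000 = £2,572,468.00.
So DOL = total CM / EBIT = £5,109,468.00 / £2,572,468.00 = 1.9862.
Operating income changes by 1.9862 × -7.2% = -14.3%.

-14.3%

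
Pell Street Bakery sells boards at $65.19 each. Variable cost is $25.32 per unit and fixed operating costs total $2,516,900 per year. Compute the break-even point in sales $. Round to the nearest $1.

$4,115,292

CM per unit = $65.19 − $25.32 = $39.87; CM ratio = $39.87 / $65.19 = 0.6116.
Break-even revenue = fixed costs × price ÷ CM = $2,516,900 × $65.19 ÷ $39.87 = $4,115,292.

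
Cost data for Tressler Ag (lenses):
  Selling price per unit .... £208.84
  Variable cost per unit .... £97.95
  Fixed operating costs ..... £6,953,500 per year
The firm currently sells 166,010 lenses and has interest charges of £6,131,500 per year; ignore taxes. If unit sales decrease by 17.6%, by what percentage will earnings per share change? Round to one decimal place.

Contribution at this volume is 166,010 × £110.89 = £18,408,848.90.
EBIT = £18,408,848.90 − £6,953,500 = £11,455,348.90.
After interest of £6,131,500.00, pre-tax earnings = £5,323,848.90.
DCL = total CM / (EBIT − I) = £18,408,848.90 / £5,323,848.90 = 3.4578.
EPS therefore changes by 3.4578 × (-17.6%) = -60.9%.

-60.9%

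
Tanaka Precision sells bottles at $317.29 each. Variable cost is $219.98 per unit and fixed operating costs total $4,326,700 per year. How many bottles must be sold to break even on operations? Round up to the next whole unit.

44,464 bottles

Contribution margin per unit = $317.29 − $219.98 = $97.31.
Break-even Q = $4,326,700 / $97.31 = 44,463.06 → 44,464 bottles.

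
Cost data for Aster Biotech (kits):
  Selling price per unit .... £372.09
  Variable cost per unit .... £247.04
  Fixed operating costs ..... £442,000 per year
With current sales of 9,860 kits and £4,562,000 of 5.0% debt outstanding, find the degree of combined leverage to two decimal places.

2.19

Contribution at this volume is 9,860 × £125.05 = £1,232,993.00.
Operating income = contribution − fixed costs = £1,232,993.00 − £442,000 = £790,993.00. Interest = £228,100.00.
DOL = £1,232,993.00 ÷ £790,993.00 = 1.5588; DFL = £790,993.00 ÷ £562,893.00 = 1.4052.
DCL = DOL × DFL = 1.5588 × 1.4052 = 2.1904.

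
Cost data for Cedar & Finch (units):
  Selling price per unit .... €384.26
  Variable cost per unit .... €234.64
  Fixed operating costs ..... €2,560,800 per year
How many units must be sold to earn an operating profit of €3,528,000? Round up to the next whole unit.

40,696 units

Unit CM = price − variable cost = €384.26 − €234.64 = €149.62.
Need Q such that Q × €149.62 − €2,560,800 = €3,528,000, i.e. Q = €6,088,800 / €149.62 = 40,695.09 → 40,696.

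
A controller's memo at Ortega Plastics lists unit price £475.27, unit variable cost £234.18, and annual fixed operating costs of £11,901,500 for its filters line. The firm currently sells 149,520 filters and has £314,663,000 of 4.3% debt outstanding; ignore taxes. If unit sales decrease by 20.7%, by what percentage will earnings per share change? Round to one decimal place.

Total contribution margin = 149,520 × £241.09 = £36,047,776.80.
EBIT = £36,047,776.80 − £11,901,500 = £24,146,276.80.
After interest of £13,530,509.00, pre-tax earnings = £10,615,767.80.
Degree of combined leverage = contribution ÷ (EBIT − I) = £36,047,776.80 ÷ £10,615,767.80 = 3.3957.
%ΔEPS = DCL × %ΔSales = 3.3957 × -20.7% = -70.3%.

-70.3%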